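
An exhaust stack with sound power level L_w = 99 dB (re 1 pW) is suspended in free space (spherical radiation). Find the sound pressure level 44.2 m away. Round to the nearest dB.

L_p = L_w − 10·log₁₀(4π·r²) with r = 44.2 m.
4π·r² = 2.455e+04 m², 10·log₁₀ of that is 43.901 dB.
L_p = 99 − 43.901 = 55.10 dB.

55 dB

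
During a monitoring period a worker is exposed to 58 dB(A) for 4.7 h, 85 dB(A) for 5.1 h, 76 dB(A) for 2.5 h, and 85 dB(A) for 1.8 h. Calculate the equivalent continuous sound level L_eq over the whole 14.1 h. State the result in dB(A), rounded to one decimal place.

82.1 dB(A)

The energy average is taken in the linear domain: L_eq = 10·log₁₀[(Σ tᵢ·10^(Lᵢ/10))/T], T = 14.1 h.
Σ tᵢ·10^(Lᵢ/10) = 4.7·10^(58/10) + 5.1·10^(85/10) + 2.5·10^(76/10) + 1.8·10^(85/10) = 2.284e+09.
L_eq = 10·log₁₀(2.284e+09/14.1) = 82.10 dB(A).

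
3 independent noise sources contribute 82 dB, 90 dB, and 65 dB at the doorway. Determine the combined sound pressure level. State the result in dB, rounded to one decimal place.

90.7 dB

For uncorrelated sources the intensities add, so convert each level to linear form, sum, and take 10·log₁₀ of the total.
Σ 10^(L/10) = 10^(82/10) + 10^(90/10) + 10^(65/10) = 1.162e+09.
L_total = 10·log₁₀(1.162e+09) = 90.65 dB.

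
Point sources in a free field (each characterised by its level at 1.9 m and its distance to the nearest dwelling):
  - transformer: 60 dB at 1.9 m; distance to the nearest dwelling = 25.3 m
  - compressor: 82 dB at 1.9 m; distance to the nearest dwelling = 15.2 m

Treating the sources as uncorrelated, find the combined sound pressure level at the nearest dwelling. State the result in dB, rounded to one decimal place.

First find each source's level at the receiver (point-source: −20·log₁₀(r/r_ref)), then combine on an intensity basis.
transformer: 60 − 20·log₁₀(25.3/1.9) = 60 − 22.49 = 37.51 dB.
compressor: 82 − 20·log₁₀(15.2/1.9) = 82 − 18.06 = 63.94 dB.
Σ 10^(L/10) = 2.482e+06 → L_total = 10·log₁₀(2.482e+06) = 63.95 dB.

63.9 dB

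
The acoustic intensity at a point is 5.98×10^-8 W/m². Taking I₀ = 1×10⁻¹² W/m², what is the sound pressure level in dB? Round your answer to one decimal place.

Dividing by I₀ shifts the exponent by 12: I/I₀ = 5.98×10^4.
L = 10·(0.7767 + 4) = 47.77 dB.

47.8 dB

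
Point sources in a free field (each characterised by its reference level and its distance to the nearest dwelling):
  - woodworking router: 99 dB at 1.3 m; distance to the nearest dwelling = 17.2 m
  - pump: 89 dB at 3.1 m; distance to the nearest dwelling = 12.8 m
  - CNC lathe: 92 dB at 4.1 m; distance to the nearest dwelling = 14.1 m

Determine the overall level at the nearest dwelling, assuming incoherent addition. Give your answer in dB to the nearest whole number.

84 dB

Propagate each source to the receiver with L = L_ref − 20·log₁₀(r/r_ref), then add intensities.
woodworking router: 99 − 20·log₁₀(17.2/1.3) = 99 − 22.43 = 76.57 dB.
pump: 89 − 20·log₁₀(12.8/3.1) = 89 − 12.32 = 76.68 dB.
CNC lathe: 92 − 20·log₁₀(14.1/4.1) = 92 − 10.73 = 81.27 dB.
Σ 10^(L/10) = 2.260e+08 → L_total = 10·log₁₀(2.260e+08) = 83.54 dB.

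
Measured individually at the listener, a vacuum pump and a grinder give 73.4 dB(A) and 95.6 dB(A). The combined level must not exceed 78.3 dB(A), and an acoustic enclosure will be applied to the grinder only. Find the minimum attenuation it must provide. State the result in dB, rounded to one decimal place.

19.0 dB

The untreated sources together contribute 10^(73.4/10) = 2.188e+07, i.e. 73.40 dB(A).
The limit corresponds to 10^(78.3/10) = 6.761e+07; subtracting the fixed part leaves 4.573e+07 for the grinder, i.e. 76.60 dB(A).
So the grinder must be reduced from 95.6 to 76.60 dB(A): IL = 19.00 dB.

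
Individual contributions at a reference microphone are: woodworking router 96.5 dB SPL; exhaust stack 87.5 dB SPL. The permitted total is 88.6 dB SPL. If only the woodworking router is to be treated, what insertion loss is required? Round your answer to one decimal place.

The untreated sources together contribute 10^(87.5/10) = 5.623e+08, i.e. 87.50 dB SPL.
The limit corresponds to 10^(88.6/10) = 7.244e+08; subtracting the fixed part leaves 1.621e+08 for the woodworking router, i.e. 82.10 dB SPL.
Required insertion loss = 96.5 − 82.10 = 14.40 dB.

14.4 dB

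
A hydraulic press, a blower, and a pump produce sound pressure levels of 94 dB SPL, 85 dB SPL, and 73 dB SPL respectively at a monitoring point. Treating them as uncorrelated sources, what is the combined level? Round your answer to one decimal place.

For uncorrelated sources the intensities add, so convert each level to linear form, sum, and take 10·log₁₀ of the total.
Σ 10^(L/10) = 10^(94/10) + 10^(85/10) + 10^(73/10) = 2.848e+09.
L_total = 10·log₁₀(2.848e+09) = 94.55 dB SPL.

94.5 dB SPL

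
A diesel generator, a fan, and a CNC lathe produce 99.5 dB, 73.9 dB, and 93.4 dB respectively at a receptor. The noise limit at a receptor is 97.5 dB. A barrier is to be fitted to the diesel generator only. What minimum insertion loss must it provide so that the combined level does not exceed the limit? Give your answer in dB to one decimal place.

4.2 dB

The untreated sources together contribute 10^(73.9/10) + 10^(93.4/10) = 2.212e+09, i.e. 93.45 dB.
The limit corresponds to 10^(97.5/10) = 5.623e+09; subtracting the fixed part leaves 3.411e+09 for the diesel generator, i.e. 95.33 dB.
So the diesel generator must be reduced from 99.5 to 95.33 dB: IL = 4.17 dB.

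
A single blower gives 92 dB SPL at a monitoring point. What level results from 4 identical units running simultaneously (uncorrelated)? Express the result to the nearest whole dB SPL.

98 dB SPL

With 4 equal, uncorrelated contributions the intensity is 4× that of one unit, giving a rise of 10·log₁₀ 4.
L_total = 92 + 10·log₁₀(4) = 92 + 6.021 = 98.02 dB SPL.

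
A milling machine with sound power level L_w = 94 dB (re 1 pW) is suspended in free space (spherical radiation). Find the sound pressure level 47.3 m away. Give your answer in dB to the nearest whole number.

50 dB

Free-field spherical radiation: L_p = L_w − 10·log₁₀(4π·r²), r = 47.3 m.
4π·r² = 2.811e+04 m², 10·log₁₀ of that is 44.489 dB.
L_p = 94 − 44.489 = 49.51 dB.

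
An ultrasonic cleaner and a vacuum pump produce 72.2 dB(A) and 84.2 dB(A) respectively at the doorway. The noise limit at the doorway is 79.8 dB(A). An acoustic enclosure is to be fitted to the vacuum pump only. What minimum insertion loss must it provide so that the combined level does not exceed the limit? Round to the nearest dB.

The untreated sources together contribute 10^(72.2/10) = 1.660e+07, i.e. 72.20 dB(A).
To meet 79.8 dB(A) overall, the treated vacuum pump may contribute at most 10^(79.8/10) − 1.660e+07 = 7.890e+07, i.e. 78.97 dB(A).
Required insertion loss = 84.2 − 78.97 = 5.23 dB.

5 dB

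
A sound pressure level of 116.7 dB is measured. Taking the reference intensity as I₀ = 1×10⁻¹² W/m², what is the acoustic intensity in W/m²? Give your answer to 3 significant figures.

0.468 W/m²

L = 10·log₁₀(I/I₀) ⇒ I = I₀·10^(L/10) = 10⁻¹² × 10^11.67.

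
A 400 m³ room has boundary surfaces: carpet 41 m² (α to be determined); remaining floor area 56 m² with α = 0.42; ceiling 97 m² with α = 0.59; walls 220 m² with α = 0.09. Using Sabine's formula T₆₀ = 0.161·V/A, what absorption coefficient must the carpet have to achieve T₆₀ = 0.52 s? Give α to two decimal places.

Required total absorption A = 0.161·400/0.52 = 123.85 m².
Absorption from the other surfaces = 56·0.42 + 97·0.59 + 220·0.09 = 100.55 m², so the carpet must supply 23.30 m² over 41 m².
α = 23.30/41 = 0.568.

0.57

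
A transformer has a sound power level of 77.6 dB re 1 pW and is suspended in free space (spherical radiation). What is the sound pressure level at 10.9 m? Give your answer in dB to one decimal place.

The power spreads over a sphere of area 4π·r², so L_p = L_w − 10·log₁₀(4π·r²).
4π·r² = 1493 m², 10·log₁₀ of that is 31.741 dB.
L_p = 77.6 − 31.741 = 45.86 dB.

45.9 dB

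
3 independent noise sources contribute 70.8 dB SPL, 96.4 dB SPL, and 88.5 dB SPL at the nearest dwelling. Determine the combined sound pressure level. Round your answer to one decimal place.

97.1 dB SPL

Incoherent sources combine by intensity addition: L_total = 10·log₁₀(Σ 10^(L_i/10)).
Σ 10^(L/10) = 10^(70.8/10) + 10^(96.4/10) + 10^(88.5/10) = 5.085e+09.
L_total = 10·log₁₀(5.085e+09) = 97.06 dB SPL.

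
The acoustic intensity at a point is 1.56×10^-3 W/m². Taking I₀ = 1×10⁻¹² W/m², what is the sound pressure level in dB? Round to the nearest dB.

92 dB

L = 10·log₁₀(I/I₀) = 10·log₁₀(1.56×10^-3/10⁻¹²) = 10·log₁₀(1.56×10^9).
L = 10·(0.1931 + 9) = 91.93 dB.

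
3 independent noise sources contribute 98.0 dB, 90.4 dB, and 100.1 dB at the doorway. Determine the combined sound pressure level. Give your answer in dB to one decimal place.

102.5 dB

Incoherent sources combine by intensity addition: L_total = 10·log₁₀(Σ 10^(L_i/10)).
Σ 10^(L/10) = 10^(98.0/10) + 10^(90.4/10) + 10^(100.1/10) = 1.764e+10.
L_total = 10·log₁₀(1.764e+10) = 102.46 dB.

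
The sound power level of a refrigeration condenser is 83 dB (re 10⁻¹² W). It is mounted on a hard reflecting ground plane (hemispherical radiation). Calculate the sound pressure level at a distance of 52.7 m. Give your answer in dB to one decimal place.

L_p = L_w − 10·log₁₀(2π·r²) with r = 52.7 m.
2π·r² = 1.745e+04 m², 10·log₁₀ of that is 42.418 dB.
L_p = 83 − 42.418 = 40.58 dB.

40.6 dB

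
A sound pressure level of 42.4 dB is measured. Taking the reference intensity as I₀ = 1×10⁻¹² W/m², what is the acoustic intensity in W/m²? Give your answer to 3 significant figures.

L = 10·log₁₀(I/I₀) ⇒ I = I₀·10^(L/10) = 10⁻¹² × 10^4.24.

1.74e-08 W/m²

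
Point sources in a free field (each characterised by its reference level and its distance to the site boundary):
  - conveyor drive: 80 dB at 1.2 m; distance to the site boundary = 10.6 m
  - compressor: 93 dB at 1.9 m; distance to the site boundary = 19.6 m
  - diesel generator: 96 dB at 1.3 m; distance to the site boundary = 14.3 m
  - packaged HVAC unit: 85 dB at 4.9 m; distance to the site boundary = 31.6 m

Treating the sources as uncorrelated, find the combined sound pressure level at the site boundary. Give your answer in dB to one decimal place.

Apply inverse-square spreading to bring every level to the receiver, then sum 10^(L/10).
conveyor drive: 80 − 20·log₁₀(10.6/1.2) = 80 − 18.92 = 61.08 dB.
compressor: 93 − 20·log₁₀(19.6/1.9) = 93 − 20.27 = 72.73 dB.
diesel generator: 96 − 20·log₁₀(14.3/1.3) = 96 − 20.83 = 75.17 dB.
packaged HVAC unit: 85 − 20·log₁₀(31.6/4.9) = 85 − 16.19 = 68.81 dB.
Σ 10^(L/10) = 6.054e+07 → L_total = 10·log₁₀(6.054e+07) = 77.82 dB.

77.8 dB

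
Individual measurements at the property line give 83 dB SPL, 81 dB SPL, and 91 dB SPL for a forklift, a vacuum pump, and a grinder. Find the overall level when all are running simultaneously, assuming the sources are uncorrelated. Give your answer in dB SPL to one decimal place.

92.0 dB SPL

For uncorrelated sources the intensities add, so convert each level to linear form, sum, and take 10·log₁₀ of the total.
Σ 10^(L/10) = 10^(83/10) + 10^(81/10) + 10^(91/10) = 1.584e+09.
L_total = 10·log₁₀(1.584e+09) = 92.00 dB SPL.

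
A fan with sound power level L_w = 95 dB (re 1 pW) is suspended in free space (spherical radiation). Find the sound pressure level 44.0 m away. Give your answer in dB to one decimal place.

51.1 dB

L_p = L_w − 10·log₁₀(4π·r²) with r = 44.0 m.
4π·r² = 2.433e+04 m², 10·log₁₀ of that is 43.861 dB.
L_p = 95 − 43.861 = 51.14 dB.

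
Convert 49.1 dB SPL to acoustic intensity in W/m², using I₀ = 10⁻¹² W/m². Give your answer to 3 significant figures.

L = 10·log₁₀(I/I₀) ⇒ I = I₀·10^(L/10) = 10⁻¹² × 10^4.91.

8.13e-08 W/m²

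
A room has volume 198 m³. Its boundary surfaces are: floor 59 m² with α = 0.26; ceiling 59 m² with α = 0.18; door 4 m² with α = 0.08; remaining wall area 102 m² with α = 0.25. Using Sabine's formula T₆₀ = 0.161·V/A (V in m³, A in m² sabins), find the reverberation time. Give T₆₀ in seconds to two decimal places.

0.62 s

Summing Sᵢαᵢ: 59·0.26 + 59·0.18 + 4·0.08 + 102·0.25 = 51.78 m².
T₆₀ = 0.161·V/A = 0.161·198/51.78 = 0.616 s.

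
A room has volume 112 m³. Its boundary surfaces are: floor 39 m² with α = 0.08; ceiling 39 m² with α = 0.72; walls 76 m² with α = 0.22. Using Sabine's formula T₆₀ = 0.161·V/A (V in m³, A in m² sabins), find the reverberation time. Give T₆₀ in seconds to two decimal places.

0.38 s

Summing Sᵢαᵢ: 39·0.08 + 39·0.72 + 76·0.22 = 47.92 m².
T₆₀ = 0.161·V/A = 0.161·112/47.92 = 0.376 s.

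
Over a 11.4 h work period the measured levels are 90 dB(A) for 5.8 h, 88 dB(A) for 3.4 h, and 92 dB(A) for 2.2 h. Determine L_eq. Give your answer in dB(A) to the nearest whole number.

The energy average is taken in the linear domain: L_eq = 10·log₁₀[(Σ tᵢ·10^(Lᵢ/10))/T], T = 11.4 h.
Σ tᵢ·10^(Lᵢ/10) = 5.8·10^(90/10) + 3.4·10^(88/10) + 2.2·10^(92/10) = 1.143e+10.
L_eq = 10·log₁₀(1.143e+10/11.4) = 90.01 dB(A).

90 dB(A)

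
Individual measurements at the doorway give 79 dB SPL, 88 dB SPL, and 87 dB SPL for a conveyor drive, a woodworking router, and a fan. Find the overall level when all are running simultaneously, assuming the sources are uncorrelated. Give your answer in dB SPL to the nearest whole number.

91 dB SPL

Incoherent sources combine by intensity addition: L_total = 10·log₁₀(Σ 10^(L_i/10)).
Σ 10^(L/10) = 10^(79/10) + 10^(88/10) + 10^(87/10) = 1.212e+09.
L_total = 10·log₁₀(1.212e+09) = 90.83 dB SPL.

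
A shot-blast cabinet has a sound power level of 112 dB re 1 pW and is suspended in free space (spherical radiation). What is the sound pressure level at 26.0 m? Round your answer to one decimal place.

L_p = L_w − 10·log₁₀(4π·r²) with r = 26.0 m.
4π·r² = 8495 m², 10·log₁₀ of that is 39.292 dB.
L_p = 112 − 39.292 = 72.71 dB.

72.7 dB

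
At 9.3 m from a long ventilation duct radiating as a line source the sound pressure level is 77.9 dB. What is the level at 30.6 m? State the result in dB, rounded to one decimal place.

Line-source attenuation: ΔL = 10·log₁₀(r₂/r₁) = 10·log₁₀(30.6/9.3) = 5.172 dB.
L₂ = 77.9 − 10·log₁₀(30.6/9.3) = 77.9 − 5.172 = 72.73 dB.

72.7 dB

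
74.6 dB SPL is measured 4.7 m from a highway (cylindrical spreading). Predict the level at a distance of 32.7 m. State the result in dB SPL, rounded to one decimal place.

For a line source, L₂ = L₁ − 10·log₁₀(r₂/r₁).
L₂ = 74.6 − 10·log₁₀(32.7/4.7) = 74.6 − 8.424 = 66.18 dB SPL.

66.2 dB SPL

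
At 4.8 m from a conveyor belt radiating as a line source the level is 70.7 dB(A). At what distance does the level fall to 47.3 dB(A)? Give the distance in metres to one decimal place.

Line-source spreading drops the level by 10·log₁₀(r₂/r₁); inverting, r₂/r₁ = 10^(ΔL/10).
r₂ = 4.8·10^((70.7−47.3)/10) = 4.8·10^(23.4/10) = 1050.13 m.

1050.1 m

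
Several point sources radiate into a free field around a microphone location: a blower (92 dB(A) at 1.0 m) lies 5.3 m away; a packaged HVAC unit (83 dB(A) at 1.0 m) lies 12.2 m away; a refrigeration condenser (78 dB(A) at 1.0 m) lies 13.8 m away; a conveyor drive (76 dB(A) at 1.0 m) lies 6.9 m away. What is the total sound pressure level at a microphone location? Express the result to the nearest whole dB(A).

Apply inverse-square spreading to bring every level to the receiver, then sum 10^(L/10).
blower: 92 − 20·log₁₀(5.3/1.0) = 92 − 14.49 = 77.51 dB(A).
packaged HVAC unit: 83 − 20·log₁₀(12.2/1.0) = 83 − 21.73 = 61.27 dB(A).
refrigeration condenser: 78 − 20·log₁₀(13.8/1.0) = 78 − 22.80 = 55.20 dB(A).
conveyor drive: 76 − 20·log₁₀(6.9/1.0) = 76 − 16.78 = 59.22 dB(A).
Σ 10^(L/10) = 5.893e+07 → L_total = 10·log₁₀(5.893e+07) = 77.70 dB(A).

78 dB(A)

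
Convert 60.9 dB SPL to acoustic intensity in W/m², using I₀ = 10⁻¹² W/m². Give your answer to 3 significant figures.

1.23e-06 W/m²

I/I₀ = 10^(60.9/10) = 1.23e+06, so I = 1.23e+06 × 10⁻¹² W/m².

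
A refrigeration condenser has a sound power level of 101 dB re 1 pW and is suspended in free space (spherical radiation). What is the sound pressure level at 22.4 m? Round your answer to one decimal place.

The power spreads over a sphere of area 4π·r², so L_p = L_w − 10·log₁₀(4π·r²).
4π·r² = 6305 m², 10·log₁₀ of that is 37.997 dB.
L_p = 101 − 37.997 = 63.00 dB.

63.0 dB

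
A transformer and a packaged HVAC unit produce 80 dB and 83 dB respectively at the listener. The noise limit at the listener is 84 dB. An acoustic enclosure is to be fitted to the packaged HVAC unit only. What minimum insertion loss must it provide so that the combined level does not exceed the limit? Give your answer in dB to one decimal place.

Fixed contribution from the other source: Σ 10^(L/10) = 10^(80/10) = 1.000e+08 (80.00 dB).
The limit corresponds to 10^(84/10) = 2.512e+08; subtracting the fixed part leaves 1.512e+08 for the packaged HVAC unit, i.e. 81.80 dB.
So the packaged HVAC unit must be reduced from 83 to 81.80 dB: IL = 1.20 dB.

1.2 dB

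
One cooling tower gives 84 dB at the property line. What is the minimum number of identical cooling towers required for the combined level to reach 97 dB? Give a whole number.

The shortfall is 97 − 84 = 13.0 dB, and N units add 10·log₁₀ N, so need 10·log₁₀ N ≥ 13.0.
N ≥ 10^(13.0/10) = 19.953, so N = 20.

20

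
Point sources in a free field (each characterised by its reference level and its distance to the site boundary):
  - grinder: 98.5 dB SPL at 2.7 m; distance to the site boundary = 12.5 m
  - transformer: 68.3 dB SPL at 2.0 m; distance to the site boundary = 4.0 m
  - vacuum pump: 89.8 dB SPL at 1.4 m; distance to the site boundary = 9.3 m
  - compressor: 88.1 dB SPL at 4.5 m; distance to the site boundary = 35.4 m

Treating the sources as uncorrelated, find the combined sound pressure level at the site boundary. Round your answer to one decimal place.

85.6 dB SPL

First find each source's level at the receiver (point-source: −20·log₁₀(r/r_ref)), then combine on an intensity basis.
grinder: 98.5 − 20·log₁₀(12.5/2.7) = 98.5 − 13.31 = 85.19 dB SPL.
transformer: 68.3 − 20·log₁₀(4.0/2.0) = 68.3 − 6.02 = 62.28 dB SPL.
vacuum pump: 89.8 − 20·log₁₀(9.3/1.4) = 89.8 − 16.45 = 73.35 dB SPL.
compressor: 88.1 − 20·log₁₀(35.4/4.5) = 88.1 − 17.92 = 70.18 dB SPL.
Σ 10^(L/10) = 3.641e+08 → L_total = 10·log₁₀(3.641e+08) = 85.61 dB SPL.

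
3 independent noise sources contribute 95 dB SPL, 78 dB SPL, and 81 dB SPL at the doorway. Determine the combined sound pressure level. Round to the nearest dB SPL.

95 dB SPL

For uncorrelated sources the intensities add, so convert each level to linear form, sum, and take 10·log₁₀ of the total.
Σ 10^(L/10) = 10^(95/10) + 10^(78/10) + 10^(81/10) = 3.351e+09.
L_total = 10·log₁₀(3.351e+09) = 95.25 dB SPL.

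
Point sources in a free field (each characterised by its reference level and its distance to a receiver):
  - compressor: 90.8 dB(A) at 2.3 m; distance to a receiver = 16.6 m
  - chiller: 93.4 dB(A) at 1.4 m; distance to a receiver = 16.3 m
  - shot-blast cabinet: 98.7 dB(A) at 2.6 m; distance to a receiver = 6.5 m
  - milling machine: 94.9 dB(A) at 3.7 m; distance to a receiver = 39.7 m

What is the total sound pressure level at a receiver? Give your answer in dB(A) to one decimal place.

91.0 dB(A)

First find each source's level at the receiver (point-source: −20·log₁₀(r/r_ref)), then combine on an intensity basis.
compressor: 90.8 − 20·log₁₀(16.6/2.3) = 90.8 − 17.17 = 73.63 dB(A).
chiller: 93.4 − 20·log₁₀(16.3/1.4) = 93.4 − 21.32 = 72.08 dB(A).
shot-blast cabinet: 98.7 − 20·log₁₀(6.5/2.6) = 98.7 − 7.96 = 90.74 dB(A).
milling machine: 94.9 − 20·log₁₀(39.7/3.7) = 94.9 − 20.61 = 74.29 dB(A).
Σ 10^(L/10) = 1.252e+09 → L_total = 10·log₁₀(1.252e+09) = 90.98 dB(A).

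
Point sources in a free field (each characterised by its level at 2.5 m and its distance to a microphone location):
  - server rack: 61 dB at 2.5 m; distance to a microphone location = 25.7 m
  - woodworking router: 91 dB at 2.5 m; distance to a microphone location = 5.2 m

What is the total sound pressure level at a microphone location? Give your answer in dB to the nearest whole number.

Propagate each source to the receiver with L = L_ref − 20·log₁₀(r/r_ref), then add intensities.
server rack: 61 − 20·log₁₀(25.7/2.5) = 61 − 20.24 = 40.76 dB.
woodworking router: 91 − 20·log₁₀(5.2/2.5) = 91 − 6.36 = 84.64 dB.
Σ 10^(L/10) = 2.910e+08 → L_total = 10·log₁₀(2.910e+08) = 84.64 dB.

85 dB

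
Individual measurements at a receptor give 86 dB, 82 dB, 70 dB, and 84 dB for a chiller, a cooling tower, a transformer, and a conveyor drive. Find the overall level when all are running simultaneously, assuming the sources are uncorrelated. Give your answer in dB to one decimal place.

89.1 dB

Incoherent sources combine by intensity addition: L_total = 10·log₁₀(Σ 10^(L_i/10)).
Σ 10^(L/10) = 10^(86/10) + 10^(82/10) + 10^(70/10) + 10^(84/10) = 8.178e+08.
L_total = 10·log₁₀(8.178e+08) = 89.13 dB.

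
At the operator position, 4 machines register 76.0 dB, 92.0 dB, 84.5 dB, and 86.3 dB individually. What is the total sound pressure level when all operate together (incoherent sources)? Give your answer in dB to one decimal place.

For uncorrelated sources the intensities add, so convert each level to linear form, sum, and take 10·log₁₀ of the total.
Σ 10^(L/10) = 10^(76.0/10) + 10^(92.0/10) + 10^(84.5/10) + 10^(86.3/10) = 2.333e+09.
L_total = 10·log₁₀(2.333e+09) = 93.68 dB.

93.7 dB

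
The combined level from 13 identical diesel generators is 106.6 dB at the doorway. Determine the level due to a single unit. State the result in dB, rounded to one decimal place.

95.5 dB

Dividing the total intensity by 13 lowers the level by 10·log₁₀ 13 = 11.139 dB: L₁ = 106.6 − 11.139.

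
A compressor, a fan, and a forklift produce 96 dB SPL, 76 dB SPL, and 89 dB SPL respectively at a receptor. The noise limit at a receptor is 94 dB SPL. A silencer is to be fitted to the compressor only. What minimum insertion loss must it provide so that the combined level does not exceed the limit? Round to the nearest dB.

4 dB

The untreated sources together contribute 10^(76/10) + 10^(89/10) = 8.341e+08, i.e. 89.21 dB SPL.
To meet 94 dB SPL overall, the treated compressor may contribute at most 10^(94/10) − 8.341e+08 = 1.678e+09, i.e. 92.25 dB SPL.
So the compressor must be reduced from 96 to 92.25 dB SPL: IL = 3.75 dB.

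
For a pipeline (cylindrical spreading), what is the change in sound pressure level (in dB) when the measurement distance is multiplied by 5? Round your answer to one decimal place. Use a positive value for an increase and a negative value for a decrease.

-7.0 dB

With cylindrical spreading the level changes by −10·log₁₀(r₂/r₁).
ΔL = −10·log₁₀(5) = -6.99 dB.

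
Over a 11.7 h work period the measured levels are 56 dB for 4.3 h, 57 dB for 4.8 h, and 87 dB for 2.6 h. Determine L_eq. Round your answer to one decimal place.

The energy average is taken in the linear domain: L_eq = 10·log₁₀[(Σ tᵢ·10^(Lᵢ/10))/T], T = 11.7 h.
Σ tᵢ·10^(Lᵢ/10) = 4.3·10^(56/10) + 4.8·10^(57/10) + 2.6·10^(87/10) = 1.307e+09.
L_eq = 10·log₁₀(1.307e+09/11.7) = 80.48 dB.

80.5 dB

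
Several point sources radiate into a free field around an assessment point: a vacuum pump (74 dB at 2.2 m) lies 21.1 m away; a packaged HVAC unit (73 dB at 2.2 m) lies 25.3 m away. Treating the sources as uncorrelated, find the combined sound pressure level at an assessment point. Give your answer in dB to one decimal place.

Apply inverse-square spreading to bring every level to the receiver, then sum 10^(L/10).
vacuum pump: 74 − 20·log₁₀(21.1/2.2) = 74 − 19.64 = 54.36 dB.
packaged HVAC unit: 73 − 20·log₁₀(25.3/2.2) = 73 − 21.21 = 51.79 dB.
Σ 10^(L/10) = 4.239e+05 → L_total = 10·log₁₀(4.239e+05) = 56.27 dB.

56.3 dB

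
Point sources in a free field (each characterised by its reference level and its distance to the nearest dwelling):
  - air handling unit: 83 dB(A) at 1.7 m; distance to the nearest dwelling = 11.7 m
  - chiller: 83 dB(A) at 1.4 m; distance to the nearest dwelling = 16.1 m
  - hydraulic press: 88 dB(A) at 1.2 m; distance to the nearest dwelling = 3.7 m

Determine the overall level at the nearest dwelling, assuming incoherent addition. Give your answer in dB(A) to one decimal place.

Apply inverse-square spreading to bring every level to the receiver, then sum 10^(L/10).
air handling unit: 83 − 20·log₁₀(11.7/1.7) = 83 − 16.75 = 66.25 dB(A).
chiller: 83 − 20·log₁₀(16.1/1.4) = 83 − 21.21 = 61.79 dB(A).
hydraulic press: 88 − 20·log₁₀(3.7/1.2) = 88 − 9.78 = 78.22 dB(A).
Σ 10^(L/10) = 7.209e+07 → L_total = 10·log₁₀(7.209e+07) = 78.58 dB(A).

78.6 dB(A)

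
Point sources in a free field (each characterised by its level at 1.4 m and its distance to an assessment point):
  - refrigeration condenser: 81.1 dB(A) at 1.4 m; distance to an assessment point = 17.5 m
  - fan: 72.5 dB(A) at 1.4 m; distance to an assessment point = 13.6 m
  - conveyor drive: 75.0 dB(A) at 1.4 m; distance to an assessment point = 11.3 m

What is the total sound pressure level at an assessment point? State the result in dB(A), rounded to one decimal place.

First find each source's level at the receiver (point-source: −20·log₁₀(r/r_ref)), then combine on an intensity basis.
refrigeration condenser: 81.1 − 20·log₁₀(17.5/1.4) = 81.1 − 21.94 = 59.16 dB(A).
fan: 72.5 − 20·log₁₀(13.6/1.4) = 72.5 − 19.75 = 52.75 dB(A).
conveyor drive: 75.0 − 20·log₁₀(11.3/1.4) = 75.0 − 18.14 = 56.86 dB(A).
Σ 10^(L/10) = 1.498e+06 → L_total = 10·log₁₀(1.498e+06) = 61.76 dB(A).

61.8 dB(A)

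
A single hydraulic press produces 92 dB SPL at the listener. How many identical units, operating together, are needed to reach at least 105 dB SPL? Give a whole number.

Need L₁ + 10·log₁₀ N ≥ 105, i.e. log₁₀ N ≥ 1.30.
N ≥ 10^(13.0/10) = 19.953, so N = 20.

20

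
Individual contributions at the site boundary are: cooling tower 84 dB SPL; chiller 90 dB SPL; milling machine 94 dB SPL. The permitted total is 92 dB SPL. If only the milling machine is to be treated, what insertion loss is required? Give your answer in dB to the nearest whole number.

Fixed contribution from the other sources: Σ 10^(L/10) = 10^(84/10) + 10^(90/10) = 1.251e+09 (90.97 dB SPL).
To meet 92 dB SPL overall, the treated milling machine may contribute at most 10^(92/10) − 1.251e+09 = 3.337e+08, i.e. 85.23 dB SPL.
So the milling machine must be reduced from 94 to 85.23 dB SPL: IL = 8.77 dB.

9 dB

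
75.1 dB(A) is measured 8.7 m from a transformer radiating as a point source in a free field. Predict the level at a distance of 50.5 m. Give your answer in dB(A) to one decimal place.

Point-source attenuation: ΔL = 20·log₁₀(r₂/r₁) = 20·log₁₀(50.5/8.7) = 15.275 dB.
L₂ = 75.1 − 20·log₁₀(50.5/8.7) = 75.1 − 15.275 = 59.82 dB(A).

59.8 dB(A)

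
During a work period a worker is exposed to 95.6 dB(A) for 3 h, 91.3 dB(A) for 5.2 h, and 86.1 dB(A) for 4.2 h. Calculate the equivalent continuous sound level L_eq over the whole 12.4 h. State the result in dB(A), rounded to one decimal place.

92.0 dB(A)

Weight each interval's intensity by its duration and average over T = 12.4 h:
Σ tᵢ·10^(Lᵢ/10) = 3·10^(95.6/10) + 5.2·10^(91.3/10) + 4.2·10^(86.1/10) = 1.962e+10.
L_eq = 10·log₁₀(1.962e+10/12.4) = 91.99 dB(A).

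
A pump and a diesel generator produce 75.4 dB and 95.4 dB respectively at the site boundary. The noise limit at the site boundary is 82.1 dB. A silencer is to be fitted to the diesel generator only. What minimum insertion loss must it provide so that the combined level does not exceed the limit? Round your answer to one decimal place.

Fixed contribution from the other source: Σ 10^(L/10) = 10^(75.4/10) = 3.467e+07 (75.40 dB).
To meet 82.1 dB overall, the treated diesel generator may contribute at most 10^(82.1/10) − 3.467e+07 = 1.275e+08, i.e. 81.06 dB.
Required insertion loss = 95.4 − 81.06 = 14.34 dB.

14.3 dB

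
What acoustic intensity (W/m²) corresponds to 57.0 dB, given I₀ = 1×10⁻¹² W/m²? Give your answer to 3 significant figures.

5.01e-07 W/m²

I = I₀·10^(L/10) = 10⁻¹² × 10^(57.0/10) = 10^(-6.300).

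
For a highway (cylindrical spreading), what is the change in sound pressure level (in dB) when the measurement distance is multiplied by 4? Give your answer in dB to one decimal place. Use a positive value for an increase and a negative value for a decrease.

-6.0 dB

With cylindrical spreading the level changes by −10·log₁₀(r₂/r₁).
ΔL = −10·log₁₀(4) = -6.02 dB.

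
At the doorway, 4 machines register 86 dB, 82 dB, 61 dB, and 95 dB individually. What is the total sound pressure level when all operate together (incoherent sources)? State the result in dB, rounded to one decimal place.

95.7 dB

Incoherent sources combine by intensity addition: L_total = 10·log₁₀(Σ 10^(L_i/10)).
Σ 10^(L/10) = 10^(86/10) + 10^(82/10) + 10^(61/10) + 10^(95/10) = 3.720e+09.
L_total = 10·log₁₀(3.720e+09) = 95.71 dB.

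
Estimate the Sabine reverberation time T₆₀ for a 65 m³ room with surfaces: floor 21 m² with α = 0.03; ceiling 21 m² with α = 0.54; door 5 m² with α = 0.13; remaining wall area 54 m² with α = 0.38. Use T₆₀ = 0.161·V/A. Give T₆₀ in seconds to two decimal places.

Summing Sᵢαᵢ: 21·0.03 + 21·0.54 + 5·0.13 + 54·0.38 = 33.14 m².
T₆₀ = 0.161 × 65 / 33.14 = 0.316 s.

0.32 s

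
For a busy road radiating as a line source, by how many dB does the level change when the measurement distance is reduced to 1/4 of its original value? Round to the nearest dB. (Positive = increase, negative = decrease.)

A line source loses 3 dB per doubling of distance; generally ΔL = −10·log₁₀(r₂/r₁).
ΔL = −10·log₁₀(0.25) = +6.02 dB.

+6 dB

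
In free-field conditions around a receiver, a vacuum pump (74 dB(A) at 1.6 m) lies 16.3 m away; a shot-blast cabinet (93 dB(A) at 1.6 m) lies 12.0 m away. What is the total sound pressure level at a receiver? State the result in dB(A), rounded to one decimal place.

First find each source's level at the receiver (point-source: −20·log₁₀(r/r_ref)), then combine on an intensity basis.
vacuum pump: 74 − 20·log₁₀(16.3/1.6) = 74 − 20.16 = 53.84 dB(A).
shot-blast cabinet: 93 − 20·log₁₀(12.0/1.6) = 93 − 17.50 = 75.50 dB(A).
Σ 10^(L/10) = 3.571e+07 → L_total = 10·log₁₀(3.571e+07) = 75.53 dB(A).

75.5 dB(A)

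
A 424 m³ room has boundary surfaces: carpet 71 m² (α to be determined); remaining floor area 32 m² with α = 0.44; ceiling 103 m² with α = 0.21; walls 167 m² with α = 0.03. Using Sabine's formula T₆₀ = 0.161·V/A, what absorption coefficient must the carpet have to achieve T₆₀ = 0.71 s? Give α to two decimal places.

0.78

From T₆₀ = 0.161·V/A, the target T₆₀ = 0.71 s needs A = 0.161·424/0.71 = 96.15 m².
Absorption from the other surfaces = 32·0.44 + 103·0.21 + 167·0.03 = 40.72 m², so the carpet must supply 55.43 m² over 71 m².
α = 55.43/71 = 0.781.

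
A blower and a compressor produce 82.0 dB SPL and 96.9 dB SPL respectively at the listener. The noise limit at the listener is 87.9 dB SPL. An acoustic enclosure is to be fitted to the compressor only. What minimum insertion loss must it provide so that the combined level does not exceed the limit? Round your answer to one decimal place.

10.3 dB

Everything except the compressor sums to 10^(82.0/10) = 1.585e+08 in linear terms, 82.00 dB SPL.
To meet 87.9 dB SPL overall, the treated compressor may contribute at most 10^(87.9/10) − 1.585e+08 = 4.581e+08, i.e. 86.61 dB SPL.
Required insertion loss = 96.9 − 86.61 = 10.29 dB.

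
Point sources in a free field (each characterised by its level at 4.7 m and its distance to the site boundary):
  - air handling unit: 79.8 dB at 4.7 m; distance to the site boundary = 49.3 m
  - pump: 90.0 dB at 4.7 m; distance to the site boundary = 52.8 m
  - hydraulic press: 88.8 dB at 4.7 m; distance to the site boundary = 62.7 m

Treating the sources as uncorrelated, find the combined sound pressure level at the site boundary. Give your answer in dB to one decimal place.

First find each source's level at the receiver (point-source: −20·log₁₀(r/r_ref)), then combine on an intensity basis.
air handling unit: 79.8 − 20·log₁₀(49.3/4.7) = 79.8 − 20.41 = 59.39 dB.
pump: 90.0 − 20·log₁₀(52.8/4.7) = 90.0 − 21.01 = 68.99 dB.
hydraulic press: 88.8 − 20·log₁₀(62.7/4.7) = 88.8 − 22.50 = 66.30 dB.
Σ 10^(L/10) = 1.305e+07 → L_total = 10·log₁₀(1.305e+07) = 71.16 dB.

71.2 dB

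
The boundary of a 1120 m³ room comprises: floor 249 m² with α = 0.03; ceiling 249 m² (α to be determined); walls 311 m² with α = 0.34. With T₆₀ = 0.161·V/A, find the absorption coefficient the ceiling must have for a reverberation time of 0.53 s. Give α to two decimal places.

0.91

Required total absorption A = 0.161·1120/0.53 = 340.23 m².
Absorption from the other surfaces = 249·0.03 + 311·0.34 = 113.21 m², so the ceiling must supply 227.02 m² over 249 m².
α = 227.02/249 = 0.912.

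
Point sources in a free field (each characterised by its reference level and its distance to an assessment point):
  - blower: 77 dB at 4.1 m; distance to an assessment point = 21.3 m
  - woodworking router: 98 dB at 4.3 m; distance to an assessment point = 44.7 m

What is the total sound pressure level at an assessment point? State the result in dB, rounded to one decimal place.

77.8 dB

First find each source's level at the receiver (point-source: −20·log₁₀(r/r_ref)), then combine on an intensity basis.
blower: 77 − 20·log₁₀(21.3/4.1) = 77 − 14.31 = 62.69 dB.
woodworking router: 98 − 20·log₁₀(44.7/4.3) = 98 − 20.34 = 77.66 dB.
Σ 10^(L/10) = 6.024e+07 → L_total = 10·log₁₀(6.024e+07) = 77.80 dB.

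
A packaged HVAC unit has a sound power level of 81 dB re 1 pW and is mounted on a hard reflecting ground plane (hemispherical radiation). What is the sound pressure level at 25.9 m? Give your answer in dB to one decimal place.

L_p = L_w − 10·log₁₀(2π·r²) with r = 25.9 m.
2π·r² = 4215 m², 10·log₁₀ of that is 36.248 dB.
L_p = 81 − 36.248 = 44.75 dB.

44.8 dB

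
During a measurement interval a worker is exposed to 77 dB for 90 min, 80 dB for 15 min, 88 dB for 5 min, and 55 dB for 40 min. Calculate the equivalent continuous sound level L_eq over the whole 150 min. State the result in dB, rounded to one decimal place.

77.9 dB

L_eq = 10·log₁₀[(1/T)·Σ tᵢ·10^(Lᵢ/10)] with T = 150 min.
Σ tᵢ·10^(Lᵢ/10) = 90·10^(77/10) + 15·10^(80/10) + 5·10^(88/10) + 40·10^(55/10) = 9.178e+09.
L_eq = 10·log₁₀(9.178e+09/150) = 77.87 dB.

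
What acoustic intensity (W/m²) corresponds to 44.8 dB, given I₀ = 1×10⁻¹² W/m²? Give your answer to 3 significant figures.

I = I₀·10^(L/10) = 10⁻¹² × 10^(44.8/10) = 10^(-7.520).

3.02e-08 W/m²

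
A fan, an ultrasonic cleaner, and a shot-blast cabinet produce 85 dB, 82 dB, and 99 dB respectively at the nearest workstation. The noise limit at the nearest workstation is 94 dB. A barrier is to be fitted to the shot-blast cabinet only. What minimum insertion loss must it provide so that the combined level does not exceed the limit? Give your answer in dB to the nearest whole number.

The untreated sources together contribute 10^(85/10) + 10^(82/10) = 4.747e+08, i.e. 86.76 dB.
To meet 94 dB overall, the treated shot-blast cabinet may contribute at most 10^(94/10) − 4.747e+08 = 2.037e+09, i.e. 93.09 dB.
Required insertion loss = 99 − 93.09 = 5.91 dB.

6 dB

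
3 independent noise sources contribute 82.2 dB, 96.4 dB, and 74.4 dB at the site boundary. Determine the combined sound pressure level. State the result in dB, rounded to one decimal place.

For uncorrelated sources the intensities add, so convert each level to linear form, sum, and take 10·log₁₀ of the total.
Σ 10^(L/10) = 10^(82.2/10) + 10^(96.4/10) + 10^(74.4/10) = 4.559e+09.
L_total = 10·log₁₀(4.559e+09) = 96.59 dB.

96.6 dB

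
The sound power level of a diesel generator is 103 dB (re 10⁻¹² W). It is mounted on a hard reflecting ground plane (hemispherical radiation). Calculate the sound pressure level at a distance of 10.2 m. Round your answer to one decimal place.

74.8 dB

Free-field hemispherical radiation: L_p = L_w − 10·log₁₀(2π·r²), r = 10.2 m.
2π·r² = 653.7 m², 10·log₁₀ of that is 28.154 dB.
L_p = 103 − 28.154 = 74.85 dB.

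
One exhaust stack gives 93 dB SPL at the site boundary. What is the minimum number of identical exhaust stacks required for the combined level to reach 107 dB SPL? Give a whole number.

26

The shortfall is 107 − 93 = 14.0 dB, and N units add 10·log₁₀ N, so need 10·log₁₀ N ≥ 14.0.
N ≥ 10^(14.0/10) = 25.119, so N = 26.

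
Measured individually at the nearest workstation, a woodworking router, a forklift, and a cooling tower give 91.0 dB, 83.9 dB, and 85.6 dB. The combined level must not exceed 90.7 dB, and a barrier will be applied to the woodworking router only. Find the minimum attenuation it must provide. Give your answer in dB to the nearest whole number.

The untreated sources together contribute 10^(83.9/10) + 10^(85.6/10) = 6.085e+08, i.e. 87.84 dB.
The limit corresponds to 10^(90.7/10) = 1.175e+09; subtracting the fixed part leaves 5.663e+08 for the woodworking router, i.e. 87.53 dB.
Required insertion loss = 91.0 − 87.53 = 3.47 dB.

3 dB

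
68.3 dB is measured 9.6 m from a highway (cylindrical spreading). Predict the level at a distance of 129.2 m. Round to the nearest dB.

57 dB

Line-source attenuation: ΔL = 10·log₁₀(r₂/r₁) = 10·log₁₀(129.2/9.6) = 11.290 dB.
L₂ = 68.3 − 10·log₁₀(129.2/9.6) = 68.3 − 11.290 = 57.01 dB.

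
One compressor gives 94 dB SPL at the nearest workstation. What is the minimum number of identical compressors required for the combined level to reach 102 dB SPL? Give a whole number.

7

Need L₁ + 10·log₁₀ N ≥ 102, i.e. log₁₀ N ≥ 0.80.
N ≥ 10^(8.0/10) = 6.310, so N = 7.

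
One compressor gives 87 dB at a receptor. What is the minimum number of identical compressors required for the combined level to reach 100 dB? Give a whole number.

The shortfall is 100 − 87 = 13.0 dB, and N units add 10·log₁₀ N, so need 10·log₁₀ N ≥ 13.0.
N ≥ 10^(13.0/10) = 19.953, so N = 20.

20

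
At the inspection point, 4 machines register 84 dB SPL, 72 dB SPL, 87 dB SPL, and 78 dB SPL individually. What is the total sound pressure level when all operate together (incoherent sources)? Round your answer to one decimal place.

For uncorrelated sources the intensities add, so convert each level to linear form, sum, and take 10·log₁₀ of the total.
Σ 10^(L/10) = 10^(84/10) + 10^(72/10) + 10^(87/10) + 10^(78/10) = 8.313e+08.
L_total = 10·log₁₀(8.313e+08) = 89.20 dB SPL.

89.2 dB SPL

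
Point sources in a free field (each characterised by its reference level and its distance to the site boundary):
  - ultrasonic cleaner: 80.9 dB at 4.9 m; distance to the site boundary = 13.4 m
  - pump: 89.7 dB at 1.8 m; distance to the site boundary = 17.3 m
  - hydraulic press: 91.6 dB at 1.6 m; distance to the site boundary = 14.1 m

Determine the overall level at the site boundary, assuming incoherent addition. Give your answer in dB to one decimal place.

76.5 dB

First find each source's level at the receiver (point-source: −20·log₁₀(r/r_ref)), then combine on an intensity basis.
ultrasonic cleaner: 80.9 − 20·log₁₀(13.4/4.9) = 80.9 − 8.74 = 72.16 dB.
pump: 89.7 − 20·log₁₀(17.3/1.8) = 89.7 − 19.66 = 70.04 dB.
hydraulic press: 91.6 − 20·log₁₀(14.1/1.6) = 91.6 − 18.90 = 72.70 dB.
Σ 10^(L/10) = 4.517e+07 → L_total = 10·log₁₀(4.517e+07) = 76.55 dB.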